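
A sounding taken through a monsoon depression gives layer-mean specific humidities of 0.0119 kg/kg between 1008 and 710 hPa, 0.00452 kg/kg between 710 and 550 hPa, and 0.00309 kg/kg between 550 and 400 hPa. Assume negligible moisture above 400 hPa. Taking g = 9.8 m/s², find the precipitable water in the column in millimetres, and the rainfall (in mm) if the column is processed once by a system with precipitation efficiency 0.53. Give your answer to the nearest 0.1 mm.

Precipitable water is the column-integrated vapour mass per unit area: PW = (1/g) Σ q̄ Δp, with q in kg/kg and Δp in Pa (1 kg/m² of water = 1 mm).
Layer 1008–710 hPa: Δp = 298 hPa = 29800 Pa, q̄ = 0.0119 kg/kg → 0.0119 × 29800 / 9.8 = 36.19 mm
Layer 710–550 hPa: Δp = 160 hPa = 16000 Pa, q̄ = 0.00452 kg/kg → 0.00452 × 16000 / 9.8 = 7.38 mm
Layer 550–400 hPa: Δp = 150 hPa = 15000 Pa, q̄ = 0.00309 kg/kg → 0.00309 × 15000 / 9.8 = 4.73 mm
PW = 36.19 + 7.38 + 4.73 = 48.30 ≈ 48.3 mm.
Rainfall = ε × PW = 0.53 × 48.3 = 25.6 mm.

PW ≈ 48.3 mm; rainfall ≈ 25.6 mm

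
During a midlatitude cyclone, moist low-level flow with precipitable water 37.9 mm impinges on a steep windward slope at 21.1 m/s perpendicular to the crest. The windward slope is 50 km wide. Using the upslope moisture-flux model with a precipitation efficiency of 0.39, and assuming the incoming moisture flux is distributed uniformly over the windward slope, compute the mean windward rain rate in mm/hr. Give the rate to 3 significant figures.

R ≈ 22.5 mm/hr

Incoming column moisture flux per unit ridge length: F = V × PW = 21.1 × 37.9 = 799.69 mm·m/s.
Spread over the 50 km slope with efficiency ε = 0.39: R = ε·F/W = 0.39 × 799.69 / 50000 m = 6.238e-03 mm/s.
R = 6.238e-03 × 3600 = 22.5 mm/hr.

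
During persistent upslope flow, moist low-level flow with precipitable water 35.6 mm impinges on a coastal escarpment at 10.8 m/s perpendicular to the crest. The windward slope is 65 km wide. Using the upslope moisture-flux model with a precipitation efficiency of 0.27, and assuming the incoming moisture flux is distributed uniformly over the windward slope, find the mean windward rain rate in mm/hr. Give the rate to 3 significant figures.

Incoming column moisture flux per unit ridge length: F = V × PW = 10.8 × 35.6 = 384.48 mm·m/s.
Spread over the 65 km slope with efficiency ε = 0.27: R = ε·F/W = 0.27 × 384.48 / 65000 m = 1.597e-03 mm/s.
R = 1.597e-03 × 3600 = 5.75 mm/hr.

R ≈ 5.75 mm/hr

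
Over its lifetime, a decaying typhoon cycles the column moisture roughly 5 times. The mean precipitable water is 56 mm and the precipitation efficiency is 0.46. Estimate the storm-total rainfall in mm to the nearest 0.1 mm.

Each cycle deposits ε × PW = 0.46 × 56 = 25.76 mm.
Over 5 cycles: 5 × 25.76 = 128.8 mm.

rainfall ≈ 128.8 mm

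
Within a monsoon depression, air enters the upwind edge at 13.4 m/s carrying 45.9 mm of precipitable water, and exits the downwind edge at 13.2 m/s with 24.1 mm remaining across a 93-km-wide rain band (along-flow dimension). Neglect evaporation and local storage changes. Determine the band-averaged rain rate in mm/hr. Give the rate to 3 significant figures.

R ≈ 11.5 mm/hr

Column moisture flux per unit crosswind length is F = V × PW.
Inflow: F_in = 13.4 × 45.9 = 615.06 mm·m/s
Outflow: F_out = 13.2 × 24.1 = 318.12 mm·m/s
Steady-state rate R = (F_in − F_out)/L = (615.06 − 318.12) / 93000 m = 3.193e-03 mm/s.
R = 3.193e-03 × 3600 = 11.5 mm/hr.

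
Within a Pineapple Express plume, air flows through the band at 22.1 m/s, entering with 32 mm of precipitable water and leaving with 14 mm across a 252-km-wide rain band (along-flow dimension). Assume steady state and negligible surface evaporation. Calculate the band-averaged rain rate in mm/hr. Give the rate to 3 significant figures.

R ≈ 5.68 mm/hr

Column moisture flux per unit crosswind length is F = V × PW.
Inflow: F_in = 22.1 × 32 = 707.2 mm·m/s
Outflow: F_out = 22.1 × 14 = 309.4 mm·m/s
Steady-state rate R = (F_in − F_out)/L = (707.2 − 309.4) / 252000 m = 1.579e-03 mm/s.
R = 1.579e-03 × 3600 = 5.68 mm/hr.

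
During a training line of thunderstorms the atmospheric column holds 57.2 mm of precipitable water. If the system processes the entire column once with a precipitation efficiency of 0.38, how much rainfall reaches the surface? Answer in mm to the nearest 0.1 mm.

rainfall ≈ 21.7 mm

Rainfall = ε × PW = 0.38 × 57.2 = 21.7 mm.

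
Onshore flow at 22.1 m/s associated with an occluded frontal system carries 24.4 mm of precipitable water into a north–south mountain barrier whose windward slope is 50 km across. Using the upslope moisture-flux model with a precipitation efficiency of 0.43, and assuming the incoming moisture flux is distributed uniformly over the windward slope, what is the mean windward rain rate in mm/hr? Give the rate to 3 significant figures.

R ≈ 16.7 mm/hr

Incoming column moisture flux per unit ridge length: F = V × PW = 22.1 × 24.4 = 539.24 mm·m/s.
Spread over the 50 km slope with efficiency ε = 0.43: R = ε·F/W = 0.43 × 539.24 / 50000 m = 4.637e-03 mm/s.
R = 4.637e-03 × 3600 = 16.7 mm/hr.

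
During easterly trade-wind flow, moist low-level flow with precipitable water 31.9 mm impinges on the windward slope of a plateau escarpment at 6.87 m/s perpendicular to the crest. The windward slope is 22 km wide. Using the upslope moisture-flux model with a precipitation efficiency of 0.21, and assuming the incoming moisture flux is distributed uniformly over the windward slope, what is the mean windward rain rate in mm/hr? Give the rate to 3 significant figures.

R ≈ 7.53 mm/hr

Incoming column moisture flux per unit ridge length: F = V × PW = 6.87 × 31.9 = 219.153 mm·m/s.
Spread over the 22 km slope with efficiency ε = 0.21: R = ε·F/W = 0.21 × 219.153 / 22000 m = 2.092e-03 mm/s.
R = 2.092e-03 × 3600 = 7.53 mm/hr.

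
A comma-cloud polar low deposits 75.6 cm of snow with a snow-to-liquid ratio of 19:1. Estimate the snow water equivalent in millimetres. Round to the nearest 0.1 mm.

SWE = snow depth / ratio = 75.6 cm / 19 = 3.979 cm = 39.8 mm.

SWE ≈ 39.8 mm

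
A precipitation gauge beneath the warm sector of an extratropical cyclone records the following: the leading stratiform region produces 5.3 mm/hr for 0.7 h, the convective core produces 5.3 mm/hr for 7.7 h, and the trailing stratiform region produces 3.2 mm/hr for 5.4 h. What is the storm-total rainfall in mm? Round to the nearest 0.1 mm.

total ≈ 61.8 mm

Total = Σ Rᵢ Δtᵢ = 5.3 × 0.7 + 5.3 × 7.7 + 3.2 × 5.4
      = 3.71 + 40.81 + 17.28 = 61.8 mm.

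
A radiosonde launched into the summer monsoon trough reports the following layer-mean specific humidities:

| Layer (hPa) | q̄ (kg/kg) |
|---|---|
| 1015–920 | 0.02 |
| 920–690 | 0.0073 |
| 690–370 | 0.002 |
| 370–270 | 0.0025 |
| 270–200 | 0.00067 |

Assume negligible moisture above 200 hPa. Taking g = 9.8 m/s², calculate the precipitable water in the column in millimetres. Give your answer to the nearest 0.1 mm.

Precipitable water is the column-integrated vapour mass per unit area: PW = (1/g) Σ q̄ Δp, with q in kg/kg and Δp in Pa (1 kg/m² of water = 1 mm).
Layer 1015–920 hPa: Δp = 95 hPa = 9500 Pa, q̄ = 0.02 kg/kg → 0.02 × 9500 / 9.8 = 19.39 mm
Layer 920–690 hPa: Δp = 230 hPa = 23000 Pa, q̄ = 0.0073 kg/kg → 0.0073 × 23000 / 9.8 = 17.13 mm
Layer 690–370 hPa: Δp = 320 hPa = 32000 Pa, q̄ = 0.002 kg/kg → 0.002 × 32000 / 9.8 = 6.53 mm
Layer 370–270 hPa: Δp = 100 hPa = 10000 Pa, q̄ = 0.0025 kg/kg → 0.0025 × 10000 / 9.8 = 2.55 mm
Layer 270–200 hPa: Δp = 70 hPa = 7000 Pa, q̄ = 0.00067 kg/kg → 0.00067 × 7000 / 9.8 = 0.48 mm
PW = 19.39 + 17.13 + 6.53 + 2.55 + 0.48 = 46.08 ≈ 46.1 mm.

PW ≈ 46.1 mm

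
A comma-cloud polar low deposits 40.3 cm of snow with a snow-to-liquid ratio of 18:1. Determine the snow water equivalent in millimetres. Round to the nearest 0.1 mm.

SWE ≈ 22.4 mm

SWE = snow depth / ratio = 40.3 cm / 18 = 2.239 cm = 22.4 mm.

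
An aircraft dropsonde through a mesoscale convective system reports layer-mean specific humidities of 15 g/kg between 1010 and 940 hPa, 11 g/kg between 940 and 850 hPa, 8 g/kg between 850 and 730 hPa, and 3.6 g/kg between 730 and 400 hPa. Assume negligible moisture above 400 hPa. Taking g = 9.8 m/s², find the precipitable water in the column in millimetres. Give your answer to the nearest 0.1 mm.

PW ≈ 42.7 mm

Precipitable water is the column-integrated vapour mass per unit area: PW = (1/g) Σ q̄ Δp, with q in kg/kg and Δp in Pa (1 kg/m² of water = 1 mm).
Layer 1010–940 hPa: Δp = 70 hPa = 7000 Pa, q̄ = 0.015 kg/kg → 0.015 × 7000 / 9.8 = 10.71 mm
Layer 940–850 hPa: Δp = 90 hPa = 9000 Pa, q̄ = 0.011 kg/kg → 0.011 × 9000 / 9.8 = 10.10 mm
Layer 850–730 hPa: Δp = 120 hPa = 12000 Pa, q̄ = 0.008 kg/kg → 0.008 × 12000 / 9.8 = 9.80 mm
Layer 730–400 hPa: Δp = 330 hPa = 33000 Pa, q̄ = 0.0036 kg/kg → 0.0036 × 33000 / 9.8 = 12.12 mm
PW = 10.71 + 10.10 + 9.80 + 12.12 = 42.73 ≈ 42.7 mm.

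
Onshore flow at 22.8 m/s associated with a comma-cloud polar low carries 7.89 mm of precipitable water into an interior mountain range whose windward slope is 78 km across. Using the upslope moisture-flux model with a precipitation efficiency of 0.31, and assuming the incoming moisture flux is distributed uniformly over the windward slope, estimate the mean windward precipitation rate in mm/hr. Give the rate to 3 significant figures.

R ≈ 2.57 mm/hr

Incoming column moisture flux per unit ridge length: F = V × PW = 22.8 × 7.89 = 179.892 mm·m/s.
Spread over the 78 km slope with efficiency ε = 0.31: R = ε·F/W = 0.31 × 179.892 / 78000 m = 7.150e-04 mm/s.
R = 7.150e-04 × 3600 = 2.57 mm/hr.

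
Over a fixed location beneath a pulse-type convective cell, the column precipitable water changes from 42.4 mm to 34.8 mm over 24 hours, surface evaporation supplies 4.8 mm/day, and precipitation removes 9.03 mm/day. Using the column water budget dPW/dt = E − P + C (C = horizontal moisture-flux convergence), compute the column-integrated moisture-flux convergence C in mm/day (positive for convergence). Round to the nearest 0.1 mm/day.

dPW/dt = (34.8 − 42.4) mm / (24/24 day) = -7.600 mm/day.
C = dPW/dt − E + P = (-7.600) − 4.8 + 9.03 = -3.4 mm/day.

C ≈ -3.4 mm/day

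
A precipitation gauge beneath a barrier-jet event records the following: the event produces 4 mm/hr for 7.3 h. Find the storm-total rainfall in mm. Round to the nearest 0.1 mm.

Total = Σ Rᵢ Δtᵢ = 4 × 7.3
      = 29.2 = 29.2 mm.

total ≈ 29.2 mm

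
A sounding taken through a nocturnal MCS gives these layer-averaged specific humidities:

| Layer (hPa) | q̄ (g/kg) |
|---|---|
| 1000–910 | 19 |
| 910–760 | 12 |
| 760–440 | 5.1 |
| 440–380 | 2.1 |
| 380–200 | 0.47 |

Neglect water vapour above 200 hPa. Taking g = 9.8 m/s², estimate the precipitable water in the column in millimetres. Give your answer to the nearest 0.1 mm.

Precipitable water is the column-integrated vapour mass per unit area: PW = (1/g) Σ q̄ Δp, with q in kg/kg and Δp in Pa (1 kg/m² of water = 1 mm).
Layer 1000–910 hPa: Δp = 90 hPa = 9000 Pa, q̄ = 0.019 kg/kg → 0.019 × 9000 / 9.8 = 17.45 mm
Layer 910–760 hPa: Δp = 150 hPa = 15000 Pa, q̄ = 0.012 kg/kg → 0.012 × 15000 / 9.8 = 18.37 mm
Layer 760–440 hPa: Δp = 320 hPa = 32000 Pa, q̄ = 0.0051 kg/kg → 0.0051 × 32000 / 9.8 = 16.65 mm
Layer 440–380 hPa: Δp = 60 hPa = 6000 Pa, q̄ = 0.0021 kg/kg → 0.0021 × 6000 / 9.8 = 1.29 mm
Layer 380–200 hPa: Δp = 180 hPa = 18000 Pa, q̄ = 0.00047 kg/kg → 0.00047 × 18000 / 9.8 = 0.86 mm
PW = 17.45 + 18.37 + 16.65 + 1.29 + 0.86 = 54.62 ≈ 54.6 mm.

PW ≈ 54.6 mm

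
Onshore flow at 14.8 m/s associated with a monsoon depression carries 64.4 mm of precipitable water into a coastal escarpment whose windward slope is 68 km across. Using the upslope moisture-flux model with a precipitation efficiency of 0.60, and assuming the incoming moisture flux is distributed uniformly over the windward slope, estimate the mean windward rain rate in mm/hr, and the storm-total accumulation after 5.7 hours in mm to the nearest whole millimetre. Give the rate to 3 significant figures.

R ≈ 30.3 mm/hr; total ≈ 173 mm

Incoming column moisture flux per unit ridge length: F = V × PW = 14.8 × 64.4 = 953.12 mm·m/s.
Spread over the 68 km slope with efficiency ε = 0.60: R = ε·F/W = 0.60 × 953.12 / 68000 m = 8.410e-03 mm/s.
R = 8.410e-03 × 3600 = 30.3 mm/hr.
Over 5.7 h: total = 30.3 × 5.7 = 172.71 ≈ 173 mm.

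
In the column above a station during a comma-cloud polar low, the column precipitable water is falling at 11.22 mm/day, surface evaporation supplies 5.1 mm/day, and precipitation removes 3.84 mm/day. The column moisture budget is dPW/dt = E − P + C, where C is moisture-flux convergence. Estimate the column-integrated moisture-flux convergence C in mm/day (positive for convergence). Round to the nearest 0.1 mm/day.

C ≈ -12.5 mm/day

dPW/dt = -11.22 mm/day.
C = dPW/dt − E + P = (-11.22) − 5.1 + 3.84 = -12.5 mm/day.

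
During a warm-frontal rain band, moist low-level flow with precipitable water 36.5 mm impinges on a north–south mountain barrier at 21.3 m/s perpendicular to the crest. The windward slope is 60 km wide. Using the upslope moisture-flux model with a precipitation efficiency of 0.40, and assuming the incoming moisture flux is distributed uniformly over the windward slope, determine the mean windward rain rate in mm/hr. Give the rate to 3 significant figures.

R ≈ 18.7 mm/hr

Incoming column moisture flux per unit ridge length: F = V × PW = 21.3 × 36.5 = 777.45 mm·m/s.
Spread over the 60 km slope with efficiency ε = 0.40: R = ε·F/W = 0.40 × 777.45 / 60000 m = 5.183e-03 mm/s.
R = 5.183e-03 × 3600 = 18.7 mm/hr.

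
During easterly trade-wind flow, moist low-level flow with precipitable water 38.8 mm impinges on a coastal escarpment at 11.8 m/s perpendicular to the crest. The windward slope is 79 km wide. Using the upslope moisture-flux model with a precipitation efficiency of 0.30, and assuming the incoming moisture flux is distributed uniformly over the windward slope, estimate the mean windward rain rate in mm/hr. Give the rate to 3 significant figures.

R ≈ 6.26 mm/hr

Incoming column moisture flux per unit ridge length: F = V × PW = 11.8 × 38.8 = 457.84 mm·m/s.
Spread over the 79 km slope with efficiency ε = 0.30: R = ε·F/W = 0.30 × 457.84 / 79000 m = 1.739e-03 mm/s.
R = 1.739e-03 × 3600 = 6.26 mm/hr.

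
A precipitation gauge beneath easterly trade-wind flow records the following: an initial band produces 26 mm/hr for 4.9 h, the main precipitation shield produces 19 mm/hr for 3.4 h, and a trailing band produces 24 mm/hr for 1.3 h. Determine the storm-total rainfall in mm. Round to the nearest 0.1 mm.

total ≈ 223.2 mm

Total = Σ Rᵢ Δtᵢ = 26 × 4.9 + 19 × 3.4 + 24 × 1.3
      = 127.4 + 64.6 + 31.2 = 223.2 mm.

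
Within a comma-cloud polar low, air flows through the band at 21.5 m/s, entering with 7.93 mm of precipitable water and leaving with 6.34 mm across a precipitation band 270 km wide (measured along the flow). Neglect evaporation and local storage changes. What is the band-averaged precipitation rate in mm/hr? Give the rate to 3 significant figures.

Column moisture flux per unit crosswind length is F = V × PW.
Inflow: F_in = 21.5 × 7.93 = 170.495 mm·m/s
Outflow: F_out = 21.5 × 6.34 = 136.31 mm·m/s
Steady-state rate R = (F_in − F_out)/L = (170.495 − 136.31) / 270000 m = 1.266e-04 mm/s.
R = 1.266e-04 × 3600 = 0.456 mm/hr.

R ≈ 0.456 mm/hr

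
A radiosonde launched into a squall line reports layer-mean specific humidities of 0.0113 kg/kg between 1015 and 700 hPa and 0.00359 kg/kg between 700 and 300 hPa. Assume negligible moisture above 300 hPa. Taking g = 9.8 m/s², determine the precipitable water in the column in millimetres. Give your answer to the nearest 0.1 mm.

PW ≈ 51.0 mm

Precipitable water is the column-integrated vapour mass per unit area: PW = (1/g) Σ q̄ Δp, with q in kg/kg and Δp in Pa (1 kg/m² of water = 1 mm).
Layer 1015–700 hPa: Δp = 315 hPa = 31500 Pa, q̄ = 0.0113 kg/kg → 0.0113 × 31500 / 9.8 = 36.32 mm
Layer 700–300 hPa: Δp = 400 hPa = 40000 Pa, q̄ = 0.00359 kg/kg → 0.00359 × 40000 / 9.8 = 14.65 mm
PW = 36.32 + 14.65 = 50.97 ≈ 51.0 mm.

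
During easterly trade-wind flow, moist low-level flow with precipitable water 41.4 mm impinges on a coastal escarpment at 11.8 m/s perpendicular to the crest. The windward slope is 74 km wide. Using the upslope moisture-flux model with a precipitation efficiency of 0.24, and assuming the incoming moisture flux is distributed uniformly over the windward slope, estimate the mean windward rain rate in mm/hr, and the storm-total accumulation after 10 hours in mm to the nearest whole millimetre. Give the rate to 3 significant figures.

Incoming column moisture flux per unit ridge length: F = V × PW = 11.8 × 41.4 = 488.52 mm·m/s.
Spread over the 74 km slope with efficiency ε = 0.24: R = ε·F/W = 0.24 × 488.52 / 74000 m = 1.584e-03 mm/s.
R = 1.584e-03 × 3600 = 5.70 mm/hr.
Over 10 h: total = 5.70 × 10 = 57 mm.

R ≈ 5.70 mm/hr; total ≈ 57 mm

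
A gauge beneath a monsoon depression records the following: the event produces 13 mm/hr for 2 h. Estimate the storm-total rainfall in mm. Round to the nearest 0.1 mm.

Total = Σ Rᵢ Δtᵢ = 13 × 2
      = 26 = 26.0 mm.

total ≈ 26.0 mm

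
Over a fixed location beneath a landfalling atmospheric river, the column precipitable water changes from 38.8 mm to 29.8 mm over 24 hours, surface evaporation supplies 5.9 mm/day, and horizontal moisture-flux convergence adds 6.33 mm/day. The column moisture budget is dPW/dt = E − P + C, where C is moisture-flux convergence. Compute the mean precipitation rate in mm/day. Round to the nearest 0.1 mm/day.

dPW/dt = (29.8 − 38.8) mm / (24/24 day) = -9.000 mm/day.
P = E + C − dPW/dt = 5.9 + (6.33) − (-9.000) = 21.2 mm/day.

P ≈ 21.2 mm/day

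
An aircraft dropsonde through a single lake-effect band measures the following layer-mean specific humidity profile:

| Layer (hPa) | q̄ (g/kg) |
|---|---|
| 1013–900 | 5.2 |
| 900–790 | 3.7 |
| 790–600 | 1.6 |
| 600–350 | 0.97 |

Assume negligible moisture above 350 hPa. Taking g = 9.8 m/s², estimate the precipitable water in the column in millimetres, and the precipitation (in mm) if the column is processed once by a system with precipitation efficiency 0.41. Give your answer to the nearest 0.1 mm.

PW ≈ 15.7 mm; precipitation ≈ 6.4 mm

Precipitable water is the column-integrated vapour mass per unit area: PW = (1/g) Σ q̄ Δp, with q in kg/kg and Δp in Pa (1 kg/m² of water = 1 mm).
Layer 1013–900 hPa: Δp = 113 hPa = 11300 Pa, q̄ = 0.0052 kg/kg → 0.0052 × 11300 / 9.8 = 6.00 mm
Layer 900–790 hPa: Δp = 110 hPa = 11000 Pa, q̄ = 0.0037 kg/kg → 0.0037 × 11000 / 9.8 = 4.15 mm
Layer 790–600 hPa: Δp = 190 hPa = 19000 Pa, q̄ = 0.0016 kg/kg → 0.0016 × 19000 / 9.8 = 3.10 mm
Layer 600–350 hPa: Δp = 250 hPa = 25000 Pa, q̄ = 0.00097 kg/kg → 0.00097 × 25000 / 9.8 = 2.47 mm
PW = 6.00 + 4.15 + 3.10 + 2.47 = 15.72 ≈ 15.7 mm.
Precipitation = ε × PW = 0.41 × 15.7 = 6.4 mm.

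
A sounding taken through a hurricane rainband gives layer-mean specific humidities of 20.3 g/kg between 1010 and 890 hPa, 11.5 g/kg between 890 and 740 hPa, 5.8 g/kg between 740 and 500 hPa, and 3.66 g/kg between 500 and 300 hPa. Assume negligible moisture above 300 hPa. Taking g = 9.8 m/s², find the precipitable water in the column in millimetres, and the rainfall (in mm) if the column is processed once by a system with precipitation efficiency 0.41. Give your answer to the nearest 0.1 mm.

Precipitable water is the column-integrated vapour mass per unit area: PW = (1/g) Σ q̄ Δp, with q in kg/kg and Δp in Pa (1 kg/m² of water = 1 mm).
Layer 1010–890 hPa: Δp = 120 hPa = 12000 Pa, q̄ = 0.0203 kg/kg → 0.0203 × 12000 / 9.8 = 24.86 mm
Layer 890–740 hPa: Δp = 150 hPa = 15000 Pa, q̄ = 0.0115 kg/kg → 0.0115 × 15000 / 9.8 = 17.60 mm
Layer 740–500 hPa: Δp = 240 hPa = 24000 Pa, q̄ = 0.0058 kg/kg → 0.0058 × 24000 / 9.8 = 14.20 mm
Layer 500–300 hPa: Δp = 200 hPa = 20000 Pa, q̄ = 0.00366 kg/kg → 0.00366 × 20000 / 9.8 = 7.47 mm
PW = 24.86 + 17.60 + 14.20 + 7.47 = 64.13 ≈ 64.1 mm.
Rainfall = ε × PW = 0.41 × 64.1 = 26.3 mm.

PW ≈ 64.1 mm; rainfall ≈ 26.3 mm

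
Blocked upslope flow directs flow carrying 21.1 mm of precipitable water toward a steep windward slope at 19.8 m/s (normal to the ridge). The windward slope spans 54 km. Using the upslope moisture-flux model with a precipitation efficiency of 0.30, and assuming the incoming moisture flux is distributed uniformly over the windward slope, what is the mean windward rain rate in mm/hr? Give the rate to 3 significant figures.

Incoming column moisture flux per unit ridge length: F = V × PW = 19.8 × 21.1 = 417.78 mm·m/s.
Spread over the 54 km slope with efficiency ε = 0.30: R = ε·F/W = 0.30 × 417.78 / 54000 m = 2.321e-03 mm/s.
R = 2.321e-03 × 3600 = 8.36 mm/hr.

R ≈ 8.36 mm/hr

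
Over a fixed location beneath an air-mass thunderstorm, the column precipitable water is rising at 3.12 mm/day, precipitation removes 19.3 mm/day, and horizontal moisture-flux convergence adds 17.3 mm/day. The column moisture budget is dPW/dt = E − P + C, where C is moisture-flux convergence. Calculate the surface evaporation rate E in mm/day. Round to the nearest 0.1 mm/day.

E ≈ 5.1 mm/day

dPW/dt = +3.12 mm/day.
E = dPW/dt + P − C = (+3.12) + 19.3 − (17.3) = 5.1 mm/day.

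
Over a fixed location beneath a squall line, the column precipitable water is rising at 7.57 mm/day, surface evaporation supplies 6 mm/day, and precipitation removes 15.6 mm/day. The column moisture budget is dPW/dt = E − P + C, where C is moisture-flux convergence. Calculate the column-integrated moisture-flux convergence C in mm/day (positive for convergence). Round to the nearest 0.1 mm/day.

dPW/dt = +7.57 mm/day.
C = dPW/dt − E + P = (+7.57) − 6 + 15.6 = 17.2 mm/day.

C ≈ 17.2 mm/day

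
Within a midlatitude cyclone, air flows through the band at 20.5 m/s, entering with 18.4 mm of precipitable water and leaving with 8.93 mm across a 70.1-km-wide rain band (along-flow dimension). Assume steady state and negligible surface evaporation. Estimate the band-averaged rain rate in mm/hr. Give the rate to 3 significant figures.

R ≈ 9.97 mm/hr

Column moisture flux per unit crosswind length is F = V × PW.
Inflow: F_in = 20.5 × 18.4 = 377.2 mm·m/s
Outflow: F_out = 20.5 × 8.93 = 183.065 mm·m/s
Steady-state rate R = (F_in − F_out)/L = (377.2 − 183.065) / 70100 m = 2.769e-03 mm/s.
R = 2.769e-03 × 3600 = 9.97 mm/hr.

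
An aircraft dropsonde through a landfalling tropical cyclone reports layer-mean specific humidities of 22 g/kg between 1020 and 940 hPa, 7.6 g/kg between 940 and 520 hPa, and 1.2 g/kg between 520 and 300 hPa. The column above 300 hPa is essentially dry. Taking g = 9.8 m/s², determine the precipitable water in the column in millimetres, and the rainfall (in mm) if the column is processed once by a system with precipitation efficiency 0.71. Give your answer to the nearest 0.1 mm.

PW ≈ 53.2 mm; rainfall ≈ 37.8 mm

Precipitable water is the column-integrated vapour mass per unit area: PW = (1/g) Σ q̄ Δp, with q in kg/kg and Δp in Pa (1 kg/m² of water = 1 mm).
Layer 1020–940 hPa: Δp = 80 hPa = 8000 Pa, q̄ = 0.022 kg/kg → 0.022 × 8000 / 9.8 = 17.96 mm
Layer 940–520 hPa: Δp = 420 hPa = 42000 Pa, q̄ = 0.0076 kg/kg → 0.0076 × 42000 / 9.8 = 32.57 mm
Layer 520–300 hPa: Δp = 220 hPa = 22000 Pa, q̄ = 0.0012 kg/kg → 0.0012 × 22000 / 9.8 = 2.69 mm
PW = 17.96 + 32.57 + 2.69 = 53.22 ≈ 53.2 mm.
Rainfall = ε × PW = 0.71 × 53.2 = 37.8 mm.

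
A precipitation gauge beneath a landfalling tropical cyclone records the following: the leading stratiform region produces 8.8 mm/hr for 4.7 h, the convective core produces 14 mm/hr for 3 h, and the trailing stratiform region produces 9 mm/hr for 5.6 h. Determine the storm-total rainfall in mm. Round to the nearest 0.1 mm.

Total = Σ Rᵢ Δtᵢ = 8.8 × 4.7 + 14 × 3 + 9 × 5.6
      = 41.36 + 42 + 50.4 = 133.8 mm.

total ≈ 133.8 mm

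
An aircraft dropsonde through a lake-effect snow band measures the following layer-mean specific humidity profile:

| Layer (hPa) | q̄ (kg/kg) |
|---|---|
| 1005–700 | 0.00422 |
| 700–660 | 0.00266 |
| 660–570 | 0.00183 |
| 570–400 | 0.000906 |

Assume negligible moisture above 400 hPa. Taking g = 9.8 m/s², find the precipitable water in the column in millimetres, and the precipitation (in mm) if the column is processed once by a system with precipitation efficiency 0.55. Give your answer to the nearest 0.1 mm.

PW ≈ 17.5 mm; precipitation ≈ 9.6 mm

Precipitable water is the column-integrated vapour mass per unit area: PW = (1/g) Σ q̄ Δp, with q in kg/kg and Δp in Pa (1 kg/m² of water = 1 mm).
Layer 1005–700 hPa: Δp = 305 hPa = 30500 Pa, q̄ = 0.00422 kg/kg → 0.00422 × 30500 / 9.8 = 13.13 mm
Layer 700–660 hPa: Δp = 40 hPa = 4000 Pa, q̄ = 0.00266 kg/kg → 0.00266 × 4000 / 9.8 = 1.09 mm
Layer 660–570 hPa: Δp = 90 hPa = 9000 Pa, q̄ = 0.00183 kg/kg → 0.00183 × 9000 / 9.8 = 1.68 mm
Layer 570–400 hPa: Δp = 170 hPa = 17000 Pa, q̄ = 0.000906 kg/kg → 0.000906 × 17000 / 9.8 = 1.57 mm
PW = 13.13 + 1.09 + 1.68 + 1.57 = 17.47 ≈ 17.5 mm.
Precipitation = ε × PW = 0.55 × 17.5 = 9.6 mm.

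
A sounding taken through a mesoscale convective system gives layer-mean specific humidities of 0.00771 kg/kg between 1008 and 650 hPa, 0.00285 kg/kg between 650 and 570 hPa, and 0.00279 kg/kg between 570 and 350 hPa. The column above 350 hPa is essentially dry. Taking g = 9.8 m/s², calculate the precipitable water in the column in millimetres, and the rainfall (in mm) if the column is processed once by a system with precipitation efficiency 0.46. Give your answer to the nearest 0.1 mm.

Precipitable water is the column-integrated vapour mass per unit area: PW = (1/g) Σ q̄ Δp, with q in kg/kg and Δp in Pa (1 kg/m² of water = 1 mm).
Layer 1008–650 hPa: Δp = 358 hPa = 35800 Pa, q̄ = 0.00771 kg/kg → 0.00771 × 35800 / 9.8 = 28.17 mm
Layer 650–570 hPa: Δp = 80 hPa = 8000 Pa, q̄ = 0.00285 kg/kg → 0.00285 × 8000 / 9.8 = 2.33 mm
Layer 570–350 hPa: Δp = 220 hPa = 22000 Pa, q̄ = 0.00279 kg/kg → 0.00279 × 22000 / 9.8 = 6.26 mm
PW = 28.17 + 2.33 + 6.26 = 36.76 ≈ 36.8 mm.
Rainfall = ε × PW = 0.46 × 36.8 = 16.9 mm.

PW ≈ 36.8 mm; rainfall ≈ 16.9 mm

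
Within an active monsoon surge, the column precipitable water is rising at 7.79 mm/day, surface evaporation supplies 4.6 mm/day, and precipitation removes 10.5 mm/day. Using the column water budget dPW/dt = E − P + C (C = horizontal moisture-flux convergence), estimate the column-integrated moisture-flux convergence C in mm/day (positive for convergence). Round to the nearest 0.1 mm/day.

dPW/dt = +7.79 mm/day.
C = dPW/dt − E + P = (+7.79) − 4.6 + 10.5 = 13.7 mm/day.

C ≈ 13.7 mm/day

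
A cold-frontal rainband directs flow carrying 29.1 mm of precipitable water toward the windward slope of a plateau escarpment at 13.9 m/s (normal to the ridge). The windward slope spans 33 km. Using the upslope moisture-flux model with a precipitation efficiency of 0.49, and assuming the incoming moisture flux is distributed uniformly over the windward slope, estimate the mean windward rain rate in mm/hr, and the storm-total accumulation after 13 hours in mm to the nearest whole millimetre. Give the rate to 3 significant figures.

R ≈ 21.6 mm/hr; total ≈ 281 mm

Incoming column moisture flux per unit ridge length: F = V × PW = 13.9 × 29.1 = 404.49 mm·m/s.
Spread over the 33 km slope with efficiency ε = 0.49: R = ε·F/W = 0.49 × 404.49 / 33000 m = 6.006e-03 mm/s.
R = 6.006e-03 × 3600 = 21.6 mm/hr.
Over 13 h: total = 21.6 × 13 = 280.8 ≈ 281 mm.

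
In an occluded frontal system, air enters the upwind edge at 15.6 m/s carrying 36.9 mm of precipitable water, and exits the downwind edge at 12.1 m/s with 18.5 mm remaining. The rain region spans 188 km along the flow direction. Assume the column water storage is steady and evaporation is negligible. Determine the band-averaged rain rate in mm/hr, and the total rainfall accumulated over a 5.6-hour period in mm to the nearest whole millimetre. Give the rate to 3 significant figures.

R ≈ 6.74 mm/hr; total ≈ 38 mm

Column moisture flux per unit crosswind length is F = V × PW.
Inflow: F_in = 15.6 × 36.9 = 575.64 mm·m/s
Outflow: F_out = 12.1 × 18.5 = 223.85 mm·m/s
Steady-state rate R = (F_in − F_out)/L = (575.64 − 223.85) / 188000 m = 1.871e-03 mm/s.
R = 1.871e-03 × 3600 = 6.74 mm/hr.
Over 5.6 h: total = 6.74 × 5.6 = 37.744 ≈ 38 mm.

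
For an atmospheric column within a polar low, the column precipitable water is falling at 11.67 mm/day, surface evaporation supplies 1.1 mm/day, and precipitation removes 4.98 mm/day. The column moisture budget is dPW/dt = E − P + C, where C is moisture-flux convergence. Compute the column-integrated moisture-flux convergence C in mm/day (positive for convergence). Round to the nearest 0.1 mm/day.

C ≈ -7.8 mm/day

dPW/dt = -11.67 mm/day.
C = dPW/dt − E + P = (-11.67) − 1.1 + 4.98 = -7.8 mm/day.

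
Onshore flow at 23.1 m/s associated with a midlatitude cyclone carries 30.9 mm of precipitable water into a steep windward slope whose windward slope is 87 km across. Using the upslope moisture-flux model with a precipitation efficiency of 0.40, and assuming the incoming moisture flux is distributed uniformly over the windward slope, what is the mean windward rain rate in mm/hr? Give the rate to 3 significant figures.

R ≈ 11.8 mm/hr

Incoming column moisture flux per unit ridge length: F = V × PW = 23.1 × 30.9 = 713.79 mm·m/s.
Spread over the 87 km slope with efficiency ε = 0.40: R = ε·F/W = 0.40 × 713.79 / 87000 m = 3.282e-03 mm/s.
R = 3.282e-03 × 3600 = 11.8 mm/hr.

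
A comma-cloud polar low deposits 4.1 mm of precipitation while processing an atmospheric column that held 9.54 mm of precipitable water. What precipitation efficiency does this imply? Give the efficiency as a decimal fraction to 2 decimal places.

ε ≈ 0.43

ε = precipitation / PW = 4.1 / 9.54 = 0.43.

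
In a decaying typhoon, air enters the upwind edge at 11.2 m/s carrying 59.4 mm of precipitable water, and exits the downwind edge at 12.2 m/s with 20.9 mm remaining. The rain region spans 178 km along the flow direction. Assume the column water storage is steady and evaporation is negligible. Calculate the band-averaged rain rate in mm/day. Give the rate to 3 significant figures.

Column moisture flux per unit crosswind length is F = V × PW.
Inflow: F_in = 11.2 × 59.4 = 665.28 mm·m/s
Outflow: F_out = 12.2 × 20.9 = 254.98 mm·m/s
Steady-state rate R = (F_in − F_out)/L = (665.28 − 254.98) / 178000 m = 2.305e-03 mm/s.
R = 2.305e-03 × 3600 × 24 = 199 mm/day.

R ≈ 199 mm/day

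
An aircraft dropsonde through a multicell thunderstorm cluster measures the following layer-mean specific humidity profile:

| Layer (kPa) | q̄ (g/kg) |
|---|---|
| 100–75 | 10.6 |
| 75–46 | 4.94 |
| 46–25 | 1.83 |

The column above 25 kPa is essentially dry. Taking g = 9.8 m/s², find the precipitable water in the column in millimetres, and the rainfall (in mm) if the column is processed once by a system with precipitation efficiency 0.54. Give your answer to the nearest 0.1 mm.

Precipitable water is the column-integrated vapour mass per unit area: PW = (1/g) Σ q̄ Δp, with q in kg/kg and Δp in Pa (1 kg/m² of water = 1 mm).
Layer 100–75 kPa: Δp = 250 hPa = 25000 Pa, q̄ = 0.0106 kg/kg → 0.0106 × 25000 / 9.8 = 27.04 mm
Layer 75–46 kPa: Δp = 290 hPa = 29000 Pa, q̄ = 0.00494 kg/kg → 0.00494 × 29000 / 9.8 = 14.62 mm
Layer 46–25 kPa: Δp = 210 hPa = 21000 Pa, q̄ = 0.00183 kg/kg → 0.00183 × 21000 / 9.8 = 3.92 mm
PW = 27.04 + 14.62 + 3.92 = 45.58 ≈ 45.6 mm.
Rainfall = ε × PW = 0.54 × 45.6 = 24.6 mm.

PW ≈ 45.6 mm; rainfall ≈ 24.6 mm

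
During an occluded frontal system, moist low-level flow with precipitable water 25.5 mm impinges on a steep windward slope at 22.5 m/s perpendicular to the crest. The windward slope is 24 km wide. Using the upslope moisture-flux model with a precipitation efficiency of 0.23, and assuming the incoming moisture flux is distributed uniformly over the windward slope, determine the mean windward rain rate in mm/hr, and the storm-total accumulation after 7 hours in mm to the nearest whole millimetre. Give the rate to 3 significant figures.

Incoming column moisture flux per unit ridge length: F = V × PW = 22.5 × 25.5 = 573.75 mm·m/s.
Spread over the 24 km slope with efficiency ε = 0.23: R = ε·F/W = 0.23 × 573.75 / 24000 m = 5.498e-03 mm/s.
R = 5.498e-03 × 3600 = 19.8 mm/hr.
Over 7 h: total = 19.8 × 7 = 138.6 ≈ 139 mm.

R ≈ 19.8 mm/hr; total ≈ 139 mm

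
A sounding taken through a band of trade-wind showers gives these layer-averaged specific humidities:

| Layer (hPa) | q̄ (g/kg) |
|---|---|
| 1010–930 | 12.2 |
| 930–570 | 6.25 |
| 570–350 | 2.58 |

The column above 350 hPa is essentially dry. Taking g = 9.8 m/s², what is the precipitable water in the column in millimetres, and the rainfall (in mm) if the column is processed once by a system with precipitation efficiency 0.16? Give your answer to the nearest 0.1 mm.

PW ≈ 38.7 mm; rainfall ≈ 6.2 mm

Precipitable water is the column-integrated vapour mass per unit area: PW = (1/g) Σ q̄ Δp, with q in kg/kg and Δp in Pa (1 kg/m² of water = 1 mm).
Layer 1010–930 hPa: Δp = 80 hPa = 8000 Pa, q̄ = 0.0122 kg/kg → 0.0122 × 8000 / 9.8 = 9.96 mm
Layer 930–570 hPa: Δp = 360 hPa = 36000 Pa, q̄ = 0.00625 kg/kg → 0.00625 × 36000 / 9.8 = 22.96 mm
Layer 570–350 hPa: Δp = 220 hPa = 22000 Pa, q̄ = 0.00258 kg/kg → 0.00258 × 22000 / 9.8 = 5.79 mm
PW = 9.96 + 22.96 + 5.79 = 38.71 ≈ 38.7 mm.
Rainfall = ε × PW = 0.16 × 38.7 = 6.2 mm.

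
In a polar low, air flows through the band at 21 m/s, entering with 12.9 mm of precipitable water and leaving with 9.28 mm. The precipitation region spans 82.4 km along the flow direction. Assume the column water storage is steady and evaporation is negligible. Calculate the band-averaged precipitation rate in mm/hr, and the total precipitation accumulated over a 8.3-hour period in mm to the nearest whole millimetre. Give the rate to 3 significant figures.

R ≈ 3.32 mm/hr; total ≈ 28 mm

Column moisture flux per unit crosswind length is F = V × PW.
Inflow: F_in = 21 × 12.9 = 270.9 mm·m/s
Outflow: F_out = 21 × 9.28 = 194.88 mm·m/s
Steady-state rate R = (F_in − F_out)/L = (270.9 − 194.88) / 82400 m = 9.226e-04 mm/s.
R = 9.226e-04 × 3600 = 3.32 mm/hr.
Over 8.3 h: total = 3.32 × 8.3 = 27.556 ≈ 28 mm.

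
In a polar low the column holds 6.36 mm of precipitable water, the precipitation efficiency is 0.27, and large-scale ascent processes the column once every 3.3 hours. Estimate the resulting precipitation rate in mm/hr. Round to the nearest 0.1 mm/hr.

Each overturning extracts ε × PW = 0.27 × 6.36 = 1.7172 mm.
Rate = ε·PW / τ = 1.7172 / 3.3 h = 0.5 mm/hr.

R ≈ 0.5 mm/hr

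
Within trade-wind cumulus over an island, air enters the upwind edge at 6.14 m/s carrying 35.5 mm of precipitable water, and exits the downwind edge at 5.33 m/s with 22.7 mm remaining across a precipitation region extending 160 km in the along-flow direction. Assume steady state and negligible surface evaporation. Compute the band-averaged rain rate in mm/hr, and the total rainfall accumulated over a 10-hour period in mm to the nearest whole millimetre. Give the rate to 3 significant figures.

R ≈ 2.18 mm/hr; total ≈ 22 mm

Column moisture flux per unit crosswind length is F = V × PW.
Inflow: F_in = 6.14 × 35.5 = 217.97 mm·m/s
Outflow: F_out = 5.33 × 22.7 = 120.991 mm·m/s
Steady-state rate R = (F_in − F_out)/L = (217.97 − 120.991) / 160000 m = 6.061e-04 mm/s.
R = 6.061e-04 × 3600 = 2.18 mm/hr.
Over 10 h: total = 2.18 × 10 = 21.8 ≈ 22 mm.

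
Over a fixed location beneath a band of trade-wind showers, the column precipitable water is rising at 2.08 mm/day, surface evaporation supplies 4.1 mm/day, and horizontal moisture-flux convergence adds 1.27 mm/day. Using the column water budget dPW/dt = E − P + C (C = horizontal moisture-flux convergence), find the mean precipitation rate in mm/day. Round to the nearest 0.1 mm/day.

dPW/dt = +2.08 mm/day.
P = E + C − dPW/dt = 4.1 + (1.27) − (+2.08) = 3.3 mm/day.

P ≈ 3.3 mm/day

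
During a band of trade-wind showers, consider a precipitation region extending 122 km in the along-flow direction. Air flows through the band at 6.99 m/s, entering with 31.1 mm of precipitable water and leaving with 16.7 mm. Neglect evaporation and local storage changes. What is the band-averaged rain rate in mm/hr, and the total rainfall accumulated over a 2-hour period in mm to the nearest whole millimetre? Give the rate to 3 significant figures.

R ≈ 2.97 mm/hr; total ≈ 6 mm

Column moisture flux per unit crosswind length is F = V × PW.
Inflow: F_in = 6.99 × 31.1 = 217.389 mm·m/s
Outflow: F_out = 6.99 × 16.7 = 116.733 mm·m/s
Steady-state rate R = (F_in − F_out)/L = (217.389 − 116.733) / 122000 m = 8.250e-04 mm/s.
R = 8.250e-04 × 3600 = 2.97 mm/hr.
Over 2 h: total = 2.97 × 2 = 5.94 ≈ 6 mm.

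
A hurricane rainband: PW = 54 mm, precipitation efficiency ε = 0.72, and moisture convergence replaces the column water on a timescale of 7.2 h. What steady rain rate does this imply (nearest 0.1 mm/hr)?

R ≈ 5.4 mm/hr

Each overturning extracts ε × PW = 0.72 × 54 = 38.88 mm.
Rate = ε·PW / τ = 38.88 / 7.2 h = 5.4 mm/hr.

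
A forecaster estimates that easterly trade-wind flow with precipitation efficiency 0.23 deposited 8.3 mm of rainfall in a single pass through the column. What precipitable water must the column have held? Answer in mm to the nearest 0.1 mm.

PW ≈ 36.1 mm

PW = rainfall / ε = 8.3 / 0.23 = 36.1 mm.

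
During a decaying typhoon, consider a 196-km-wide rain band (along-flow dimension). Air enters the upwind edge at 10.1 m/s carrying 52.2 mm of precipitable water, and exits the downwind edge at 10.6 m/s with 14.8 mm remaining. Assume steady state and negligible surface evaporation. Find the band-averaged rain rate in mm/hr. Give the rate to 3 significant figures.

Column moisture flux per unit crosswind length is F = V × PW.
Inflow: F_in = 10.1 × 52.2 = 527.22 mm·m/s
Outflow: F_out = 10.6 × 14.8 = 156.88 mm·m/s
Steady-state rate R = (F_in − F_out)/L = (527.22 − 156.88) / 196000 m = 1.889e-03 mm/s.
R = 1.889e-03 × 3600 = 6.80 mm/hr.

R ≈ 6.80 mm/hr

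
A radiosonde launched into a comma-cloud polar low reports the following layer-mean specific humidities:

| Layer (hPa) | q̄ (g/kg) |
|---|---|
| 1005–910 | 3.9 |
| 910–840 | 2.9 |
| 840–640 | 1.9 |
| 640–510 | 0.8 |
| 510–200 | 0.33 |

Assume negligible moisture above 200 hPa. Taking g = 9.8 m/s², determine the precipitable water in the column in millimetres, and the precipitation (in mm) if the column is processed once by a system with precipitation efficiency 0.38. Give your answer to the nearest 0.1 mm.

PW ≈ 11.8 mm; precipitation ≈ 4.5 mm

Precipitable water is the column-integrated vapour mass per unit area: PW = (1/g) Σ q̄ Δp, with q in kg/kg and Δp in Pa (1 kg/m² of water = 1 mm).
Layer 1005–910 hPa: Δp = 95 hPa = 9500 Pa, q̄ = 0.0039 kg/kg → 0.0039 × 9500 / 9.8 = 3.78 mm
Layer 910–840 hPa: Δp = 70 hPa = 7000 Pa, q̄ = 0.0029 kg/kg → 0.0029 × 7000 / 9.8 = 2.07 mm
Layer 840–640 hPa: Δp = 200 hPa = 20000 Pa, q̄ = 0.0019 kg/kg → 0.0019 × 20000 / 9.8 = 3.88 mm
Layer 640–510 hPa: Δp = 130 hPa = 13000 Pa, q̄ = 0.0008 kg/kg → 0.0008 × 13000 / 9.8 = 1.06 mm
Layer 510–200 hPa: Δp = 310 hPa = 31000 Pa, q̄ = 0.00033 kg/kg → 0.00033 × 31000 / 9.8 = 1.04 mm
PW = 3.78 + 2.07 + 3.88 + 1.06 + 1.04 = 11.83 ≈ 11.8 mm.
Precipitation = ε × PW = 0.38 × 11.8 = 4.5 mm.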